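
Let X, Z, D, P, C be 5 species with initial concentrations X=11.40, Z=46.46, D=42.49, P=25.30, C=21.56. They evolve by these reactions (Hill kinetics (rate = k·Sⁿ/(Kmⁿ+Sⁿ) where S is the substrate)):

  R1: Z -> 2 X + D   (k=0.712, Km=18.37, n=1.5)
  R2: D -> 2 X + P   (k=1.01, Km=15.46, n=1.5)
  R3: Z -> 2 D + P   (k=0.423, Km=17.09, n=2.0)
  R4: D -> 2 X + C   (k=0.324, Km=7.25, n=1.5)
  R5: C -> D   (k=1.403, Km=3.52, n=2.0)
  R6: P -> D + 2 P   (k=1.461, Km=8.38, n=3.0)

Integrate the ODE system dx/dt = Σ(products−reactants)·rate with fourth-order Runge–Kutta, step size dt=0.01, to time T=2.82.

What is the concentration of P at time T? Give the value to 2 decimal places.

P at T = 32.75

RK4 with dt=0.01: 282 steps to T=2.82. Trajectory (selected grid times):
t=0.00: X=11.40 Z=46.46 D=42.49 P=25.30 C=21.56
t=0.31: X=12.46 Z=46.17 D=43.41 P=26.11 C=21.23
t=0.63: X=13.55 Z=45.87 D=44.35 P=26.95 C=20.89
t=0.94: X=14.61 Z=45.58 D=45.27 P=27.77 C=20.56
t=1.25: X=15.67 Z=45.29 D=46.18 P=28.58 C=20.23
t=1.57: X=16.77 Z=44.99 D=47.12 P=29.43 C=19.90
t=1.88: X=17.84 Z=44.70 D=48.03 P=30.25 C=19.57
t=2.19: X=18.91 Z=44.41 D=48.94 P=31.08 C=19.24
t=2.51: X=20.02 Z=44.11 D=49.87 P=31.93 C=18.91
t=2.82: X=21.09 Z=43.82 D=50.78 P=32.75 C=18.58
Read off P at T=2.82: 32.75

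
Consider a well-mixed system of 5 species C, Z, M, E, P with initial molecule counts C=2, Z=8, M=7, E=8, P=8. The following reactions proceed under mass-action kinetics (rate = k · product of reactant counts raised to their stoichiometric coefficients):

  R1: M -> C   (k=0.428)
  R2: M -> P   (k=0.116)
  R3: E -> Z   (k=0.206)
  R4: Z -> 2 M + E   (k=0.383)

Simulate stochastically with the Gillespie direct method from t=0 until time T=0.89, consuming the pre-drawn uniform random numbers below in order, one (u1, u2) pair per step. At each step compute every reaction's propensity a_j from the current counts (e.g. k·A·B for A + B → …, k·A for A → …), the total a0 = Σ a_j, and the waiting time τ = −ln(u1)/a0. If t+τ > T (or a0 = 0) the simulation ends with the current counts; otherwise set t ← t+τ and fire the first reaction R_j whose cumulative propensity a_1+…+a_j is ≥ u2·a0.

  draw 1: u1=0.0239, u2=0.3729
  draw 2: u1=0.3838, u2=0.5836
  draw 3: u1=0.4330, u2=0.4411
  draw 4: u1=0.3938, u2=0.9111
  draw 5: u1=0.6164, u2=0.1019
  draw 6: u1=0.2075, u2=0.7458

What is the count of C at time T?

t=0.000: C=2 Z=8 M=7 E=8 P=8
Draw 1: a1=2.996, a2=0.812, a3=1.648, a4=3.064, a0=8.520; τ=−ln(0.0239)/8.520=0.438 → t=0.438; u2·a0=0.3729·8.520=3.177; a1=2.996 < 3.177 ≤ a1+a2=3.808 → R2 fires; C=2 Z=8 M=6 E=8 P=9
Draw 2: a1=2.568, a2=0.696, a3=1.648, a4=3.064, a0=7.976; τ=−ln(0.3838)/7.976=0.120 → t=0.558; u2·a0=0.5836·7.976=4.655; a1+a2=3.264 < 4.655 ≤ a1+…+a3=4.912 → R3 fires; C=2 Z=9 M=6 E=7 P=9
Draw 3: a1=2.568, a2=0.696, a3=1.442, a4=3.447, a0=8.153; τ=−ln(0.4330)/8.153=0.103 → t=0.661; u2·a0=0.4411·8.153=3.596; a1+a2=3.264 < 3.596 ≤ a1+…+a3=4.706 → R3 fires; C=2 Z=10 M=6 E=6 P=9
Draw 4: a1=2.568, a2=0.696, a3=1.236, a4=3.830, a0=8.330; τ=−ln(0.3938)/8.330=0.112 → t=0.773; u2·a0=0.9111·8.330=7.589; a1+…+a3=4.500 < 7.589 ≤ a1+…+a4=8.330 → R4 fires; C=2 Z=9 M=8 E=7 P=9
Draw 5: a1=3.424, a2=0.928, a3=1.442, a4=3.447, a0=9.241; τ=−ln(0.6164)/9.241=0.052 → t=0.825; u2·a0=0.1019·9.241=0.942 ≤ a1=3.424 → R1 fires; C=3 Z=9 M=7 E=7 P=9
Draw 6: a1=2.996, a2=0.812, a3=1.442, a4=3.447, a0=8.697; τ=−ln(0.2075)/8.697=0.181 → t=1.006 > T=0.89: stop.
Read off C at T=0.89: 3

C at T = 3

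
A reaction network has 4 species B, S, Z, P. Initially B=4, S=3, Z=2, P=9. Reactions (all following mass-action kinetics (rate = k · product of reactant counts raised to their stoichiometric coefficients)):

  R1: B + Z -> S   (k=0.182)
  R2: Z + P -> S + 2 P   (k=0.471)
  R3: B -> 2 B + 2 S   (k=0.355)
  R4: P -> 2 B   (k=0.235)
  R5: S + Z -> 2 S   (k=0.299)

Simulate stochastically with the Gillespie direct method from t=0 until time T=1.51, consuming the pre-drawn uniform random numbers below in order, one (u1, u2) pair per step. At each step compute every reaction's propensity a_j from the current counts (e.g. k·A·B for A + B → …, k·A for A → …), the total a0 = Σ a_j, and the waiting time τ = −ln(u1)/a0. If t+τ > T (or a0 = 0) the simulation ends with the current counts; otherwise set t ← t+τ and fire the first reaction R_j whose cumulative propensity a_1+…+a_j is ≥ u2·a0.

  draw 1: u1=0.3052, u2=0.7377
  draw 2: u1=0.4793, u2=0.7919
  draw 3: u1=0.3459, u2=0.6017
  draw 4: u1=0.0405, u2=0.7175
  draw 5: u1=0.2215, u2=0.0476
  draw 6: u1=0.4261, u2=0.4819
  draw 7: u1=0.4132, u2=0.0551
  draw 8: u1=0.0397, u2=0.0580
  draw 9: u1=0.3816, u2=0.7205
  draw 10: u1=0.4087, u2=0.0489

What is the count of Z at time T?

Z at T = 0

t=0.000: B=4 S=3 Z=2 P=9
Draw 1: a1=1.456, a2=8.478, a3=1.420, a4=2.115, a5=1.794, a0=15.263; τ=−ln(0.3052)/15.263=0.078 → t=0.078; u2·a0=0.7377·15.263=11.260; a1+a2=9.934 < 11.260 ≤ a1+…+a3=11.354 → R3 fires; B=5 S=5 Z=2 P=9
Draw 2: a1=1.820, a2=8.478, a3=1.775, a4=2.115, a5=2.990, a0=17.178; τ=−ln(0.4793)/17.178=0.043 → t=0.121; u2·a0=0.7919·17.178=13.603; a1+…+a3=12.073 < 13.603 ≤ a1+…+a4=14.188 → R4 fires; B=7 S=5 Z=2 P=8
Draw 3: a1=2.548, a2=7.536, a3=2.485, a4=1.880, a5=2.990, a0=17.439; τ=−ln(0.3459)/17.439=0.061 → t=0.181; u2·a0=0.6017·17.439=10.493; a1+a2=10.084 < 10.493 ≤ a1+…+a3=12.569 → R3 fires; B=8 S=7 Z=2 P=8
Draw 4: a1=2.912, a2=7.536, a3=2.840, a4=1.880, a5=4.186, a0=19.354; τ=−ln(0.0405)/19.354=0.166 → t=0.347; u2·a0=0.7175·19.354=13.886; a1+…+a3=13.288 < 13.886 ≤ a1+…+a4=15.168 → R4 fires; B=10 S=7 Z=2 P=7
Draw 5: a1=3.640, a2=6.594, a3=3.550, a4=1.645, a5=4.186, a0=19.615; τ=−ln(0.2215)/19.615=0.077 → t=0.424; u2·a0=0.0476·19.615=0.934 ≤ a1=3.640 → R1 fires; B=9 S=8 Z=1 P=7
Draw 6: a1=1.638, a2=3.297, a3=3.195, a4=1.645, a5=2.392, a0=12.167; τ=−ln(0.4261)/12.167=0.070 → t=0.494; u2·a0=0.4819·12.167=5.863; a1+a2=4.935 < 5.863 ≤ a1+…+a3=8.130 → R3 fires; B=10 S=10 Z=1 P=7
Draw 7: a1=1.820, a2=3.297, a3=3.550, a4=1.645, a5=2.990, a0=13.302; τ=−ln(0.4132)/13.302=0.066 → t=0.561; u2·a0=0.0551·13.302=0.733 ≤ a1=1.820 → R1 fires; B=9 S=11 Z=0 P=7
Draw 8: a1=0.000, a2=0.000, a3=3.195, a4=1.645, a5=0.000, a0=4.840; τ=−ln(0.0397)/4.840=0.667 → t=1.227; u2·a0=0.0580·4.840=0.281; a1+a2=0.000 < 0.281 ≤ a1+…+a3=3.195 → R3 fires; B=10 S=13 Z=0 P=7
Draw 9: a1=0.000, a2=0.000, a3=3.550, a4=1.645, a5=0.000, a0=5.195; τ=−ln(0.3816)/5.195=0.185 → t=1.413; u2·a0=0.7205·5.195=3.743; a1+…+a3=3.550 < 3.743 ≤ a1+…+a4=5.195 → R4 fires; B=12 S=13 Z=0 P=6
Draw 10: a1=0.000, a2=0.000, a3=4.260, a4=1.410, a5=0.000, a0=5.670; τ=−ln(0.4087)/5.670=0.158 → t=1.570 > T=1.51: stop.
Read off Z at T=1.51: 0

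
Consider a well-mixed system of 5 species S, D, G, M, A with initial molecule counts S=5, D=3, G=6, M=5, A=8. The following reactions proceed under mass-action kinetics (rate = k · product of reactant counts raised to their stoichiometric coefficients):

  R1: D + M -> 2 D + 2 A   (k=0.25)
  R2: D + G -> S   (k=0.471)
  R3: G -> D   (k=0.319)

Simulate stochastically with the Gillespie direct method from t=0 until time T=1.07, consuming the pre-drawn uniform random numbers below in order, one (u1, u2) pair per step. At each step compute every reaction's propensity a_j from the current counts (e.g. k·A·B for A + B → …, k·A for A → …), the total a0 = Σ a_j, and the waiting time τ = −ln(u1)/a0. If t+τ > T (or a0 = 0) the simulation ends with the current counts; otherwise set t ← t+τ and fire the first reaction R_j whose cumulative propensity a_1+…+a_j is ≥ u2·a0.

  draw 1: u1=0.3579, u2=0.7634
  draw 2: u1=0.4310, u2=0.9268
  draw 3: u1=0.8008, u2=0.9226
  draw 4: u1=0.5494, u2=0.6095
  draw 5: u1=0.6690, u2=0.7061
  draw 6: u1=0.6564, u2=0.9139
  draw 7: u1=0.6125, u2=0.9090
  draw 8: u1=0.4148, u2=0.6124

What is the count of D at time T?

t=0.000: S=5 D=3 G=6 M=5 A=8
Draw 1: a1=3.750, a2=8.478, a3=1.914, a0=14.142; τ=−ln(0.3579)/14.142=0.073 → t=0.073; u2·a0=0.7634·14.142=10.796; a1=3.750 < 10.796 ≤ a1+a2=12.228 → R2 fires; S=6 D=2 G=5 M=5 A=8
Draw 2: a1=2.500, a2=4.710, a3=1.595, a0=8.805; τ=−ln(0.4310)/8.805=0.096 → t=0.168; u2·a0=0.9268·8.805=8.160; a1+a2=7.210 < 8.160 ≤ a1+…+a3=8.805 → R3 fires; S=6 D=3 G=4 M=5 A=8
Draw 3: a1=3.750, a2=5.652, a3=1.276, a0=10.678; τ=−ln(0.8008)/10.678=0.021 → t=0.189; u2·a0=0.9226·10.678=9.852; a1+a2=9.402 < 9.852 ≤ a1+…+a3=10.678 → R3 fires; S=6 D=4 G=3 M=5 A=8
Draw 4: a1=5.000, a2=5.652, a3=0.957, a0=11.609; τ=−ln(0.5494)/11.609=0.052 → t=0.241; u2·a0=0.6095·11.609=7.076; a1=5.000 < 7.076 ≤ a1+a2=10.652 → R2 fires; S=7 D=3 G=2 M=5 A=8
Draw 5: a1=3.750, a2=2.826, a3=0.638, a0=7.214; τ=−ln(0.6690)/7.214=0.056 → t=0.296; u2·a0=0.7061·7.214=5.094; a1=3.750 < 5.094 ≤ a1+a2=6.576 → R2 fires; S=8 D=2 G=1 M=5 A=8
Draw 6: a1=2.500, a2=0.942, a3=0.319, a0=3.761; τ=−ln(0.6564)/3.761=0.112 → t=0.408; u2·a0=0.9139·3.761=3.437; a1=2.500 < 3.437 ≤ a1+a2=3.442 → R2 fires; S=9 D=1 G=0 M=5 A=8
Draw 7: a1=1.250, a2=0.000, a3=0.000, a0=1.250; τ=−ln(0.6125)/1.250=0.392 → t=0.800; u2·a0=0.9090·1.250=1.136 ≤ a1=1.250 → R1 fires; S=9 D=2 G=0 M=4 A=10
Draw 8: a1=2.000, a2=0.000, a3=0.000, a0=2.000; τ=−ln(0.4148)/2.000=0.440 → t=1.240 > T=1.07: stop.
Read off D at T=1.07: 2

D at T = 2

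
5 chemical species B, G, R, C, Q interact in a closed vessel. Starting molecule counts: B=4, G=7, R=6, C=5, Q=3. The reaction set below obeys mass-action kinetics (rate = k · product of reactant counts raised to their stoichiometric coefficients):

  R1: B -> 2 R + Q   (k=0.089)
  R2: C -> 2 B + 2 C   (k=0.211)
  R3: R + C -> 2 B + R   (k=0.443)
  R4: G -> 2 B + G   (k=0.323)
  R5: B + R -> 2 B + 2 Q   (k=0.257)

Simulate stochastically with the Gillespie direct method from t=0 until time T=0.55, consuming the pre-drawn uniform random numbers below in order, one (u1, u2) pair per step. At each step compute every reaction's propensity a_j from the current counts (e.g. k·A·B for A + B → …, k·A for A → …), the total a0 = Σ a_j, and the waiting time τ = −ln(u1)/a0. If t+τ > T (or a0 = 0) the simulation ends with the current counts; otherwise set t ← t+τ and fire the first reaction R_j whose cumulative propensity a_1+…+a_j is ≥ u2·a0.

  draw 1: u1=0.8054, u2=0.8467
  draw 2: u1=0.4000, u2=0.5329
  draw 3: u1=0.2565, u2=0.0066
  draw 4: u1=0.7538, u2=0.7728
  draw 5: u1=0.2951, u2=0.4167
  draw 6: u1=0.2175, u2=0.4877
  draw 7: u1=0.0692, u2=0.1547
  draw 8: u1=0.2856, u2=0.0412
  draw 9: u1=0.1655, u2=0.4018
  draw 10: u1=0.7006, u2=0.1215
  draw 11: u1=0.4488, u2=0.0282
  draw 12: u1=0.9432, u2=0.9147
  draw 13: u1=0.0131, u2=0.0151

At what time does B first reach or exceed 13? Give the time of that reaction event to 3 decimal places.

t=0.000: B=4 G=7 R=6 C=5 Q=3
Draw 1: a1=0.356, a2=1.055, a3=13.290, a4=2.261, a5=6.168, a0=23.130; τ=−ln(0.8054)/23.130=0.009 → t=0.009; u2·a0=0.8467·23.130=19.584; a1+…+a4=16.962 < 19.584 ≤ a1+…+a5=23.130 → R5 fires; B=5 G=7 R=5 C=5 Q=5
Draw 2: a1=0.445, a2=1.055, a3=11.075, a4=2.261, a5=6.425, a0=21.261; τ=−ln(0.4000)/21.261=0.043 → t=0.052; u2·a0=0.5329·21.261=11.330; a1+a2=1.500 < 11.330 ≤ a1+…+a3=12.575 → R3 fires; B=7 G=7 R=5 C=4 Q=5
Draw 3: a1=0.623, a2=0.844, a3=8.860, a4=2.261, a5=8.995, a0=21.583; τ=−ln(0.2565)/21.583=0.063 → t=0.115; u2·a0=0.0066·21.583=0.142 ≤ a1=0.623 → R1 fires; B=6 G=7 R=7 C=4 Q=6
Draw 4: a1=0.534, a2=0.844, a3=12.404, a4=2.261, a5=10.794, a0=26.837; τ=−ln(0.7538)/26.837=0.011 → t=0.126; u2·a0=0.7728·26.837=20.740; a1+…+a4=16.043 < 20.740 ≤ a1+…+a5=26.837 → R5 fires; B=7 G=7 R=6 C=4 Q=8
Draw 5: a1=0.623, a2=0.844, a3=10.632, a4=2.261, a5=10.794, a0=25.154; τ=−ln(0.2951)/25.154=0.049 → t=0.175; u2·a0=0.4167·25.154=10.482; a1+a2=1.467 < 10.482 ≤ a1+…+a3=12.099 → R3 fires; B=9 G=7 R=6 C=3 Q=8
Draw 6: a1=0.801, a2=0.633, a3=7.974, a4=2.261, a5=13.878, a0=25.547; τ=−ln(0.2175)/25.547=0.060 → t=0.234; u2·a0=0.4877·25.547=12.459; a1+…+a4=11.669 < 12.459 ≤ a1+…+a5=25.547 → R5 fires; B=10 G=7 R=5 C=3 Q=10
Draw 7: a1=0.890, a2=0.633, a3=6.645, a4=2.261, a5=12.850, a0=23.279; τ=−ln(0.0692)/23.279=0.115 → t=0.349; u2·a0=0.1547·23.279=3.601; a1+a2=1.523 < 3.601 ≤ a1+…+a3=8.168 → R3 fires; B=12 G=7 R=5 C=2 Q=10
Draw 8: a1=1.068, a2=0.422, a3=4.430, a4=2.261, a5=15.420, a0=23.601; τ=−ln(0.2856)/23.601=0.053 → t=0.402; u2·a0=0.0412·23.601=0.972 ≤ a1=1.068 → R1 fires; B=11 G=7 R=7 C=2 Q=11
Draw 9: a1=0.979, a2=0.422, a3=6.202, a4=2.261, a5=19.789, a0=29.653; τ=−ln(0.1655)/29.653=0.061 → t=0.463; u2·a0=0.4018·29.653=11.915; a1+…+a4=9.864 < 11.915 ≤ a1+…+a5=29.653 → R5 fires; B=12 G=7 R=6 C=2 Q=13
Draw 10: a1=1.068, a2=0.422, a3=5.316, a4=2.261, a5=18.504, a0=27.571; τ=−ln(0.7006)/27.571=0.013 → t=0.476; u2·a0=0.1215·27.571=3.350; a1+a2=1.490 < 3.350 ≤ a1+…+a3=6.806 → R3 fires; B=14 G=7 R=6 C=1 Q=13
Draw 11: a1=1.246, a2=0.211, a3=2.658, a4=2.261, a5=21.588, a0=27.964; τ=−ln(0.4488)/27.964=0.029 → t=0.504; u2·a0=0.0282·27.964=0.789 ≤ a1=1.246 → R1 fires; B=13 G=7 R=8 C=1 Q=14
Draw 12: a1=1.157, a2=0.211, a3=3.544, a4=2.261, a5=26.728, a0=33.901; τ=−ln(0.9432)/33.901=0.002 → t=0.506; u2·a0=0.9147·33.901=31.009; a1+…+a4=7.173 < 31.009 ≤ a1+…+a5=33.901 → R5 fires; B=14 G=7 R=7 C=1 Q=16
Draw 13: a1=1.246, a2=0.211, a3=3.101, a4=2.261, a5=25.186, a0=32.005; τ=−ln(0.0131)/32.005=0.135 → t=0.641 > T=0.55: stop.
B first becomes ≥ 13 when it reaches 14 at the event at t=0.476.

Threshold first reached at t = 0.476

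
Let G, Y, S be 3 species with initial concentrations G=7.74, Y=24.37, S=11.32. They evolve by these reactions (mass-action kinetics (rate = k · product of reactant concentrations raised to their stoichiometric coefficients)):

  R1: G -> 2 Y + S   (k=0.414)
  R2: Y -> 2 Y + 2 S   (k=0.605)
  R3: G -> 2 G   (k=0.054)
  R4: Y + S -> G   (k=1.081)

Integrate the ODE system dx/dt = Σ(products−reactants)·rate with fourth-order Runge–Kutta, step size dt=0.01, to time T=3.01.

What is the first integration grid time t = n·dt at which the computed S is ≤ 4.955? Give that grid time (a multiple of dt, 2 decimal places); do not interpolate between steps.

RK4 with dt=0.01: 301 steps to T=3.01. Trajectory (selected grid times):
t=0.00: G=7.74 Y=24.37 S=11.32
t=0.04: G=14.65 Y=18.18 S=5.43
t=0.05: G=15.58 Y=17.43 S=4.73
t=0.33: G=23.89 Y=14.35 S=1.76
t=0.67: G=30.34 Y=15.24 S=1.86
t=1.00: G=37.21 Y=16.75 S=1.96
t=1.34: G=45.22 Y=18.95 S=2.03
t=1.67: G=54.16 Y=21.72 S=2.07
t=2.01: G=64.86 Y=25.29 S=2.10
t=2.34: G=77.02 Y=29.52 S=2.12
t=2.68: G=91.75 Y=34.78 S=2.13
t=3.01: G=108.60 Y=40.91 S=2.14
S(0.04)=5.431 > 4.955 but S(0.05)=4.734 ≤ 4.955, so the first grid time is t=0.05.

Threshold first reached at t = 0.05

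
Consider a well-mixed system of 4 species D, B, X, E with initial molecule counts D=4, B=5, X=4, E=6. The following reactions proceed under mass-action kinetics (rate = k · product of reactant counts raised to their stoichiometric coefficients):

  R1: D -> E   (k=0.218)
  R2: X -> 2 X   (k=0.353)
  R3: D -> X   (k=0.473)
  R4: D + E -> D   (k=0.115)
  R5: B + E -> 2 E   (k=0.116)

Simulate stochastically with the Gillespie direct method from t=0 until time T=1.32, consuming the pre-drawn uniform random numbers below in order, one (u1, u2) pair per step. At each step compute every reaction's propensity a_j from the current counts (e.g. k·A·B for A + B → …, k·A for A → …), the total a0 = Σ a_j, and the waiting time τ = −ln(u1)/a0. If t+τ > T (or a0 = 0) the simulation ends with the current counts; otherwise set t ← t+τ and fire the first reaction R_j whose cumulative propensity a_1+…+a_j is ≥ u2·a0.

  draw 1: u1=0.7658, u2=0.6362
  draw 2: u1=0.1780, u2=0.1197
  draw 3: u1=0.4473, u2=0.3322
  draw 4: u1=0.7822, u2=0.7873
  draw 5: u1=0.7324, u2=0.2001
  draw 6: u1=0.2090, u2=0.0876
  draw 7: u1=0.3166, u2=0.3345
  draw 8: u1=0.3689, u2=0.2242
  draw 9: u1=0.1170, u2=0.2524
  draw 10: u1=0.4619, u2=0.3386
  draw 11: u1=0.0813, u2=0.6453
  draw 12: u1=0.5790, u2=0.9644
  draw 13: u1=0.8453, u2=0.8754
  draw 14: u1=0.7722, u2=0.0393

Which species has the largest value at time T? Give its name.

Dominant species at T: X

t=0.000: D=4 B=5 X=4 E=6
Draw 1: a1=0.872, a2=1.412, a3=1.892, a4=2.760, a5=3.480, a0=10.416; τ=−ln(0.7658)/10.416=0.026 → t=0.026; u2·a0=0.6362·10.416=6.627; a1+…+a3=4.176 < 6.627 ≤ a1+…+a4=6.936 → R4 fires; D=4 B=5 X=4 E=5
Draw 2: a1=0.872, a2=1.412, a3=1.892, a4=2.300, a5=2.900, a0=9.376; τ=−ln(0.1780)/9.376=0.184 → t=0.210; u2·a0=0.1197·9.376=1.122; a1=0.872 < 1.122 ≤ a1+a2=2.284 → R2 fires; D=4 B=5 X=5 E=5
Draw 3: a1=0.872, a2=1.765, a3=1.892, a4=2.300, a5=2.900, a0=9.729; τ=−ln(0.4473)/9.729=0.083 → t=0.292; u2·a0=0.3322·9.729=3.232; a1+a2=2.637 < 3.232 ≤ a1+…+a3=4.529 → R3 fires; D=3 B=5 X=6 E=5
Draw 4: a1=0.654, a2=2.118, a3=1.419, a4=1.725, a5=2.900, a0=8.816; τ=−ln(0.7822)/8.816=0.028 → t=0.320; u2·a0=0.7873·8.816=6.941; a1+…+a4=5.916 < 6.941 ≤ a1+…+a5=8.816 → R5 fires; D=3 B=4 X=6 E=6
Draw 5: a1=0.654, a2=2.118, a3=1.419, a4=2.070, a5=2.784, a0=9.045; τ=−ln(0.7324)/9.045=0.034 → t=0.355; u2·a0=0.2001·9.045=1.810; a1=0.654 < 1.810 ≤ a1+a2=2.772 → R2 fires; D=3 B=4 X=7 E=6
Draw 6: a1=0.654, a2=2.471, a3=1.419, a4=2.070, a5=2.784, a0=9.398; τ=−ln(0.2090)/9.398=0.167 → t=0.521; u2·a0=0.0876·9.398=0.823; a1=0.654 < 0.823 ≤ a1+a2=3.125 → R2 fires; D=3 B=4 X=8 E=6
Draw 7: a1=0.654, a2=2.824, a3=1.419, a4=2.070, a5=2.784, a0=9.751; τ=−ln(0.3166)/9.751=0.118 → t=0.639; u2·a0=0.3345·9.751=3.262; a1=0.654 < 3.262 ≤ a1+a2=3.478 → R2 fires; D=3 B=4 X=9 E=6
Draw 8: a1=0.654, a2=3.177, a3=1.419, a4=2.070, a5=2.784, a0=10.104; τ=−ln(0.3689)/10.104=0.099 → t=0.738; u2·a0=0.2242·10.104=2.265; a1=0.654 < 2.265 ≤ a1+a2=3.831 → R2 fires; D=3 B=4 X=10 E=6
Draw 9: a1=0.654, a2=3.530, a3=1.419, a4=2.070, a5=2.784, a0=10.457; τ=−ln(0.1170)/10.457=0.205 → t=0.943; u2·a0=0.2524·10.457=2.639; a1=0.654 < 2.639 ≤ a1+a2=4.184 → R2 fires; D=3 B=4 X=11 E=6
Draw 10: a1=0.654, a2=3.883, a3=1.419, a4=2.070, a5=2.784, a0=10.810; τ=−ln(0.4619)/10.810=0.071 → t=1.015; u2·a0=0.3386·10.810=3.660; a1=0.654 < 3.660 ≤ a1+a2=4.537 → R2 fires; D=3 B=4 X=12 E=6
Draw 11: a1=0.654, a2=4.236, a3=1.419, a4=2.070, a5=2.784, a0=11.163; τ=−ln(0.0813)/11.163=0.225 → t=1.239; u2·a0=0.6453·11.163=7.203; a1+…+a3=6.309 < 7.203 ≤ a1+…+a4=8.379 → R4 fires; D=3 B=4 X=12 E=5
Draw 12: a1=0.654, a2=4.236, a3=1.419, a4=1.725, a5=2.320, a0=10.354; τ=−ln(0.5790)/10.354=0.053 → t=1.292; u2·a0=0.9644·10.354=9.985; a1+…+a4=8.034 < 9.985 ≤ a1+…+a5=10.354 → R5 fires; D=3 B=3 X=12 E=6
Draw 13: a1=0.654, a2=4.236, a3=1.419, a4=2.070, a5=2.088, a0=10.467; τ=−ln(0.8453)/10.467=0.016 → t=1.308; u2·a0=0.8754·10.467=9.163; a1+…+a4=8.379 < 9.163 ≤ a1+…+a5=10.467 → R5 fires; D=3 B=2 X=12 E=7
Draw 14: a1=0.654, a2=4.236, a3=1.419, a4=2.415, a5=1.624, a0=10.348; τ=−ln(0.7722)/10.348=0.025 → t=1.333 > T=1.32: stop.
At T=1.32: D=3 B=2 X=12 E=7; the largest is X.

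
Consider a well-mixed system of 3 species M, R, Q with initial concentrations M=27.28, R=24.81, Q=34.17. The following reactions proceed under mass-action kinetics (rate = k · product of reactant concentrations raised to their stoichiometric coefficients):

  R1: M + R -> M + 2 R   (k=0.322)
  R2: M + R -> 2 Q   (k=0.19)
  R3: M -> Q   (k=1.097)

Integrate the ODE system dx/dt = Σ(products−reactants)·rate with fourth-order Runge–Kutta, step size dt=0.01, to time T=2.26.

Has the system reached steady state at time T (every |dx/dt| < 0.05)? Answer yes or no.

Steady state at T: yes

RK4 with dt=0.01: 226 steps to T=2.26. Trajectory (selected grid times):
t=0.00: M=27.28 R=24.81 Q=34.17
t=0.25: M=4.32 R=38.26 Q=76.49
t=0.50: M=0.50 R=40.58 Q=83.65
t=0.75: M=0.05 R=40.85 Q=84.48
t=1.00: M=0.01 R=40.88 Q=84.57
t=1.26: M=0.00 R=40.88 Q=84.58
t=1.51: M=0.00 R=40.88 Q=84.58
t=1.76: M=0.00 R=40.88 Q=84.58
t=2.01: M=0.00 R=40.88 Q=84.58
t=2.26: M=0.00 R=40.88 Q=84.58
Rates at T: R1=0.0000, R2=0.0000, R3=0.0000
dx/dt at T (Σ net stoichiometry × rate): M=-0.0000, R=+0.0000, Q=+0.0000
Largest |dx/dt| is |+0.0000| (Q) < 0.05 → steady.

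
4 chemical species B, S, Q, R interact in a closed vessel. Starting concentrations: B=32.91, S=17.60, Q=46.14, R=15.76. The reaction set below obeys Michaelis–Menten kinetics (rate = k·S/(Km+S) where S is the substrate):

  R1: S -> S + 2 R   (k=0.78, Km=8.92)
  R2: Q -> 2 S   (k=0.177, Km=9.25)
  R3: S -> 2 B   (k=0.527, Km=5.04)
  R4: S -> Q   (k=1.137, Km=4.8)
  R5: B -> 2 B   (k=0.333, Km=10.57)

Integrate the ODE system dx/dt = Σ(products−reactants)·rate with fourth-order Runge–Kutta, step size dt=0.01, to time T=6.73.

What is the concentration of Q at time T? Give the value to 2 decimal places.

RK4 with dt=0.01: 673 steps to T=6.73. Trajectory (selected grid times):
t=0.00: B=32.91 S=17.60 Q=46.14 R=15.76
t=0.75: B=33.71 S=16.85 Q=46.70 R=16.53
t=1.50: B=34.51 S=16.11 Q=47.25 R=17.29
t=2.24: B=35.29 S=15.39 Q=47.78 R=18.03
t=2.99: B=36.07 S=14.67 Q=48.32 R=18.76
t=3.74: B=36.85 S=13.96 Q=48.84 R=19.48
t=4.49: B=37.62 S=13.26 Q=49.36 R=20.19
t=5.23: B=38.38 S=12.59 Q=49.86 R=20.87
t=5.98: B=39.13 S=11.92 Q=50.37 R=21.55
t=6.73: B=39.88 S=11.27 Q=50.86 R=22.21
Read off Q at T=6.73: 50.86

Q at T = 50.86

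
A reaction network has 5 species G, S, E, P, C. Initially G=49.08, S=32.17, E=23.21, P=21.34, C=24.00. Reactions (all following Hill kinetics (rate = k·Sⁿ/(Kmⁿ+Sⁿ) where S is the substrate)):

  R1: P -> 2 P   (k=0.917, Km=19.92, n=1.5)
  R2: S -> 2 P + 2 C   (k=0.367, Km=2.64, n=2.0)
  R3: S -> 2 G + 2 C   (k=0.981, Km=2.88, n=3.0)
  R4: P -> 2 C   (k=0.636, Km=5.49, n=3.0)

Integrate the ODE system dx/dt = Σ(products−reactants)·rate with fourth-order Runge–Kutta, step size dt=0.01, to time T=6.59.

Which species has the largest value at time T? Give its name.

RK4 with dt=0.01: 659 steps to T=6.59. Trajectory (selected grid times):
t=0.00: G=49.08 S=32.17 E=23.21 P=21.34 C=24.00
t=0.73: G=50.51 S=31.19 E=23.21 P=21.77 C=26.88
t=1.46: G=51.94 S=30.21 E=23.21 P=22.20 C=29.75
t=2.20: G=53.39 S=29.21 E=23.21 P=22.65 C=32.67
t=2.93: G=54.82 S=28.23 E=23.21 P=23.09 C=35.55
t=3.66: G=56.25 S=27.25 E=23.21 P=23.54 C=38.43
t=4.39: G=57.68 S=26.27 E=23.21 P=23.99 C=41.31
t=5.13: G=59.13 S=25.28 E=23.21 P=24.45 C=44.22
t=5.86: G=60.56 S=24.30 E=23.21 P=24.91 C=47.10
t=6.59: G=61.99 S=23.32 E=23.21 P=25.37 C=49.98
At T=6.59: G=61.99 S=23.32 E=23.21 P=25.37 C=49.98; the largest is G.

Dominant species at T: G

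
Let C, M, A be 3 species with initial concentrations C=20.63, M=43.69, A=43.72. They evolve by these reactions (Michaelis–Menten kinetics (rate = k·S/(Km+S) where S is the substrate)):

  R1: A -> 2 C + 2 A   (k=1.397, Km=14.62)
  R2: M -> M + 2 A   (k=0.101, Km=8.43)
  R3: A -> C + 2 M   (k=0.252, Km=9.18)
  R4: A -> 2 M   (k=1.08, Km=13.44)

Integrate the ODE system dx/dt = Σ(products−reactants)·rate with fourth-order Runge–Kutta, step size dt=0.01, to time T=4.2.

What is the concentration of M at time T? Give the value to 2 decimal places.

RK4 with dt=0.01: 420 steps to T=4.2. Trajectory (selected grid times):
t=0.00: C=20.63 M=43.69 A=43.72
t=0.47: C=21.71 M=44.66 A=43.81
t=0.93: C=22.77 M=45.61 A=43.89
t=1.40: C=23.86 M=46.59 A=43.98
t=1.87: C=24.94 M=47.56 A=44.06
t=2.33: C=26.00 M=48.52 A=44.15
t=2.80: C=27.09 M=49.49 A=44.23
t=3.27: C=28.17 M=50.46 A=44.32
t=3.73: C=29.23 M=51.42 A=44.41
t=4.20: C=30.32 M=52.40 A=44.50
Read off M at T=4.2: 52.40

M at T = 52.40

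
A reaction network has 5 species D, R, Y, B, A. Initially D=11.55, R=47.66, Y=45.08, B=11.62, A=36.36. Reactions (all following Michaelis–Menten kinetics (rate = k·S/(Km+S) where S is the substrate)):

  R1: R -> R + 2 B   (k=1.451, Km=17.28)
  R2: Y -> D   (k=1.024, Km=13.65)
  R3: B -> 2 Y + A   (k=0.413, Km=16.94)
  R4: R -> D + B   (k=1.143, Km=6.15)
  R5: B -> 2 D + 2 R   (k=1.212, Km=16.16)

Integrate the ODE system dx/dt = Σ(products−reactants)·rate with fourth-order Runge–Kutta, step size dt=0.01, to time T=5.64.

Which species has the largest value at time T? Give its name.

Dominant species at T: R

RK4 with dt=0.01: 564 steps to T=5.64. Trajectory (selected grid times):
t=0.00: D=11.55 R=47.66 Y=45.08 B=11.62 A=36.36
t=0.63: D=13.35 R=47.68 Y=44.80 B=13.16 A=36.47
t=1.25: D=15.15 R=47.75 Y=44.55 B=14.64 A=36.59
t=1.88: D=17.03 R=47.86 Y=44.30 B=16.13 A=36.71
t=2.51: D=18.94 R=48.00 Y=44.07 B=17.59 A=36.84
t=3.13: D=20.85 R=48.17 Y=43.85 B=19.01 A=36.97
t=3.76: D=22.82 R=48.37 Y=43.64 B=20.44 A=37.11
t=4.39: D=24.82 R=48.60 Y=43.44 B=21.85 A=37.26
t=5.01: D=26.80 R=48.84 Y=43.25 B=23.22 A=37.40
t=5.64: D=28.85 R=49.11 Y=43.06 B=24.60 A=37.55
At T=5.64: D=28.85 R=49.11 Y=43.06 B=24.60 A=37.55; the largest is R.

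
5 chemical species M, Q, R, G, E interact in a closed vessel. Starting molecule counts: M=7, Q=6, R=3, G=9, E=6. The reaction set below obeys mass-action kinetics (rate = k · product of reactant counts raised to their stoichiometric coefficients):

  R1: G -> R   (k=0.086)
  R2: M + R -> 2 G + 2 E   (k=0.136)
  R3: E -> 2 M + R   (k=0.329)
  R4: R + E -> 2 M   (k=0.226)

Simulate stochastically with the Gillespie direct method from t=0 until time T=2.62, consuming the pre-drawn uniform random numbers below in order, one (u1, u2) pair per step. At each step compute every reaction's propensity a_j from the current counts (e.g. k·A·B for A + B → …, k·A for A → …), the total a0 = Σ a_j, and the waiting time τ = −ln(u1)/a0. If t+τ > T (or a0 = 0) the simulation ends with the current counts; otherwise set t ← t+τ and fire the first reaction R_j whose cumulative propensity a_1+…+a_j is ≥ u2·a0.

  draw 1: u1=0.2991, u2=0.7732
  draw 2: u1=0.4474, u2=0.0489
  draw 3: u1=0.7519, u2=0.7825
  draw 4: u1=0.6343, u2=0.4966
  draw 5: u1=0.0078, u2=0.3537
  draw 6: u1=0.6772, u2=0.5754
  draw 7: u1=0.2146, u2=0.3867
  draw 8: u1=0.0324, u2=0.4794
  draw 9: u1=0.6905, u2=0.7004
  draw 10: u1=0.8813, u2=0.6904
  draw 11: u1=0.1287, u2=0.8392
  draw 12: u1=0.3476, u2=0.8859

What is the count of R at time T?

t=0.000: M=7 Q=6 R=3 G=9 E=6
Draw 1: a1=0.774, a2=2.856, a3=1.974, a4=4.068, a0=9.672; τ=−ln(0.2991)/9.672=0.125 → t=0.125; u2·a0=0.7732·9.672=7.478; a1+…+a3=5.604 < 7.478 ≤ a1+…+a4=9.672 → R4 fires; M=9 Q=6 R=2 G=9 E=5
Draw 2: a1=0.774, a2=2.448, a3=1.645, a4=2.260, a0=7.127; τ=−ln(0.4474)/7.127=0.113 → t=0.238; u2·a0=0.0489·7.127=0.349 ≤ a1=0.774 → R1 fires; M=9 Q=6 R=3 G=8 E=5
Draw 3: a1=0.688, a2=3.672, a3=1.645, a4=3.390, a0=9.395; τ=−ln(0.7519)/9.395=0.030 → t=0.268; u2·a0=0.7825·9.395=7.352; a1+…+a3=6.005 < 7.352 ≤ a1+…+a4=9.395 → R4 fires; M=11 Q=6 R=2 G=8 E=4
Draw 4: a1=0.688, a2=2.992, a3=1.316, a4=1.808, a0=6.804; τ=−ln(0.6343)/6.804=0.067 → t=0.335; u2·a0=0.4966·6.804=3.379; a1=0.688 < 3.379 ≤ a1+a2=3.680 → R2 fires; M=10 Q=6 R=1 G=10 E=6
Draw 5: a1=0.860, a2=1.360, a3=1.974, a4=1.356, a0=5.550; τ=−ln(0.0078)/5.550=0.875 → t=1.209; u2·a0=0.3537·5.550=1.963; a1=0.860 < 1.963 ≤ a1+a2=2.220 → R2 fires; M=9 Q=6 R=0 G=12 E=8
Draw 6: a1=1.032, a2=0.000, a3=2.632, a4=0.000, a0=3.664; τ=−ln(0.6772)/3.664=0.106 → t=1.316; u2·a0=0.5754·3.664=2.108; a1+a2=1.032 < 2.108 ≤ a1+…+a3=3.664 → R3 fires; M=11 Q=6 R=1 G=12 E=7
Draw 7: a1=1.032, a2=1.496, a3=2.303, a4=1.582, a0=6.413; τ=−ln(0.2146)/6.413=0.240 → t=1.556; u2·a0=0.3867·6.413=2.480; a1=1.032 < 2.480 ≤ a1+a2=2.528 → R2 fires; M=10 Q=6 R=0 G=14 E=9
Draw 8: a1=1.204, a2=0.000, a3=2.961, a4=0.000, a0=4.165; τ=−ln(0.0324)/4.165=0.823 → t=2.379; u2·a0=0.4794·4.165=1.997; a1+a2=1.204 < 1.997 ≤ a1+…+a3=4.165 → R3 fires; M=12 Q=6 R=1 G=14 E=8
Draw 9: a1=1.204, a2=1.632, a3=2.632, a4=1.808, a0=7.276; τ=−ln(0.6905)/7.276=0.051 → t=2.430; u2·a0=0.7004·7.276=5.096; a1+a2=2.836 < 5.096 ≤ a1+…+a3=5.468 → R3 fires; M=14 Q=6 R=2 G=14 E=7
Draw 10: a1=1.204, a2=3.808, a3=2.303, a4=3.164, a0=10.479; τ=−ln(0.8813)/10.479=0.012 → t=2.442; u2·a0=0.6904·10.479=7.235; a1+a2=5.012 < 7.235 ≤ a1+…+a3=7.315 → R3 fires; M=16 Q=6 R=3 G=14 E=6
Draw 11: a1=1.204, a2=6.528, a3=1.974, a4=4.068, a0=13.774; τ=−ln(0.1287)/13.774=0.149 → t=2.591; u2·a0=0.8392·13.774=11.559; a1+…+a3=9.706 < 11.559 ≤ a1+…+a4=13.774 → R4 fires; M=18 Q=6 R=2 G=14 E=5
Draw 12: a1=1.204, a2=4.896, a3=1.645, a4=2.260, a0=10.005; τ=−ln(0.3476)/10.005=0.106 → t=2.697 > T=2.62: stop.
Read off R at T=2.62: 2

R at T = 2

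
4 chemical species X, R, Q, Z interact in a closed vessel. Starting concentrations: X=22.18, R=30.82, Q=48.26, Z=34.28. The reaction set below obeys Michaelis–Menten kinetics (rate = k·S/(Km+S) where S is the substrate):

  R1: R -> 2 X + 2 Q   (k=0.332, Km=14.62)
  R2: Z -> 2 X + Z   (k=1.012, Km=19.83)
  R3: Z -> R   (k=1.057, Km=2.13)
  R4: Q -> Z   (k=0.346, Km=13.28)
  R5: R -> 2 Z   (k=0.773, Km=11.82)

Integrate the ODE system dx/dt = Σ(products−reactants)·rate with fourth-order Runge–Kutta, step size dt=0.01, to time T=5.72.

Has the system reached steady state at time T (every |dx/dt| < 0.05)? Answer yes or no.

RK4 with dt=0.01: 572 steps to T=5.72. Trajectory (selected grid times):
t=0.00: X=22.18 R=30.82 Q=48.26 Z=34.28
t=0.64: X=23.29 R=30.96 Q=48.37 Z=34.53
t=1.27: X=24.39 R=31.09 Q=48.49 Z=34.78
t=1.91: X=25.50 R=31.22 Q=48.60 Z=35.03
t=2.54: X=26.60 R=31.35 Q=48.72 Z=35.29
t=3.18: X=27.72 R=31.49 Q=48.83 Z=35.54
t=3.81: X=28.83 R=31.62 Q=48.95 Z=35.79
t=4.45: X=29.95 R=31.75 Q=49.06 Z=36.05
t=5.08: X=31.06 R=31.88 Q=49.18 Z=36.30
t=5.72: X=32.19 R=32.01 Q=49.30 Z=36.56
Rates at T: R1=0.2279, R2=0.6561, R3=0.9988, R4=0.2726, R5=0.5646
dx/dt at T (Σ net stoichiometry × rate): X=+1.7681, R=+0.2063, Q=+0.1833, Z=+0.4029
Largest |dx/dt| is |+1.7681| (X) ≥ 0.05 → not steady.

Steady state at T: no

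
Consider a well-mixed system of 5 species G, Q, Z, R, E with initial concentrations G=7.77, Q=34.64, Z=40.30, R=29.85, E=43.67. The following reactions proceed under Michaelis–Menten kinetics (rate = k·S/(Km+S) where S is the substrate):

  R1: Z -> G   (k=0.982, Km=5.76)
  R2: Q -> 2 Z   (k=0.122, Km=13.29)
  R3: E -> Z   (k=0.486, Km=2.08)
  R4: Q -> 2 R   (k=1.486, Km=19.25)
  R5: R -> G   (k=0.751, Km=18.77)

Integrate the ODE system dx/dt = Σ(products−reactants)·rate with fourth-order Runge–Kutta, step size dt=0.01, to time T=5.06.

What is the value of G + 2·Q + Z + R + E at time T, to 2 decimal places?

Check how each reaction changes W = G + 2·Q + Z + R + E (weight of products minus weight of reactants):
R1: Z -> G: (1·1) − (1·1) = 1 − 1 = 0
R2: Q -> 2 Z: (1·2) − (2·1) = 2 − 2 = 0
R3: E -> Z: (1·1) − (1·1) = 1 − 1 = 0
R4: Q -> 2 R: (1·2) − (2·1) = 2 − 2 = 0
R5: R -> G: (1·1) − (1·1) = 1 − 1 = 0
Every reaction leaves W unchanged, so W is conserved and no simulation is needed: W(T) = W(0) = 7.77 + 2·34.64 + 40.30 + 29.85 + 43.67 = 190.87

Value at T = 190.87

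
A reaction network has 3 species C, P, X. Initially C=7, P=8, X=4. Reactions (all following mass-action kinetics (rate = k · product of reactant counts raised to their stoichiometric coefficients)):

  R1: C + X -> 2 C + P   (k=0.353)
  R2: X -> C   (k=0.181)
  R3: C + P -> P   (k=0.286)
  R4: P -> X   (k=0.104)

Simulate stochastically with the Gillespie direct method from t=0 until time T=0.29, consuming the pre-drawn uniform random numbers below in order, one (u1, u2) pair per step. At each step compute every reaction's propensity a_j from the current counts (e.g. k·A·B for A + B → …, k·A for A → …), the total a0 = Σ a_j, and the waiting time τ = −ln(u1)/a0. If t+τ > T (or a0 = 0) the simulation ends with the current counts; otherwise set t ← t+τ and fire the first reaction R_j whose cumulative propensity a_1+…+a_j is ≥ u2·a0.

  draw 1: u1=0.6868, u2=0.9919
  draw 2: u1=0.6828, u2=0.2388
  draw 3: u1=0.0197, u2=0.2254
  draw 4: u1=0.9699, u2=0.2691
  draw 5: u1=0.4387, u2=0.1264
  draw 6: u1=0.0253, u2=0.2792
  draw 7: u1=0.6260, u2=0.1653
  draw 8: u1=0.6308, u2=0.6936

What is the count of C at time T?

C at T = 9

t=0.000: C=7 P=8 X=4
Draw 1: a1=9.884, a2=0.724, a3=16.016, a4=0.832, a0=27.456; τ=−ln(0.6868)/27.456=0.014 → t=0.014; u2·a0=0.9919·27.456=27.234; a1+…+a3=26.624 < 27.234 ≤ a1+…+a4=27.456 → R4 fires; C=7 P=7 X=5
Draw 2: a1=12.355, a2=0.905, a3=14.014, a4=0.728, a0=28.002; τ=−ln(0.6828)/28.002=0.014 → t=0.027; u2·a0=0.2388·28.002=6.687 ≤ a1=12.355 → R1 fires; C=8 P=8 X=4
Draw 3: a1=11.296, a2=0.724, a3=18.304, a4=0.832, a0=31.156; τ=−ln(0.0197)/31.156=0.126 → t=0.153; u2·a0=0.2254·31.156=7.023 ≤ a1=11.296 → R1 fires; C=9 P=9 X=3
Draw 4: a1=9.531, a2=0.543, a3=23.166, a4=0.936, a0=34.176; τ=−ln(0.9699)/34.176=0.001 → t=0.154; u2·a0=0.2691·34.176=9.197 ≤ a1=9.531 → R1 fires; C=10 P=10 X=2
Draw 5: a1=7.060, a2=0.362, a3=28.600, a4=1.040, a0=37.062; τ=−ln(0.4387)/37.062=0.022 → t=0.176; u2·a0=0.1264·37.062=4.685 ≤ a1=7.060 → R1 fires; C=11 P=11 X=1
Draw 6: a1=3.883, a2=0.181, a3=34.606, a4=1.144, a0=39.814; τ=−ln(0.0253)/39.814=0.092 → t=0.269; u2·a0=0.2792·39.814=11.116; a1+a2=4.064 < 11.116 ≤ a1+…+a3=38.670 → R3 fires; C=10 P=11 X=1
Draw 7: a1=3.530, a2=0.181, a3=31.460, a4=1.144, a0=36.315; τ=−ln(0.6260)/36.315=0.013 → t=0.282; u2·a0=0.1653·36.315=6.003; a1+a2=3.711 < 6.003 ≤ a1+…+a3=35.171 → R3 fires; C=9 P=11 X=1
Draw 8: a1=3.177, a2=0.181, a3=28.314, a4=1.144, a0=32.816; τ=−ln(0.6308)/32.816=0.014 → t=0.296 > T=0.29: stop.
Read off C at T=0.29: 9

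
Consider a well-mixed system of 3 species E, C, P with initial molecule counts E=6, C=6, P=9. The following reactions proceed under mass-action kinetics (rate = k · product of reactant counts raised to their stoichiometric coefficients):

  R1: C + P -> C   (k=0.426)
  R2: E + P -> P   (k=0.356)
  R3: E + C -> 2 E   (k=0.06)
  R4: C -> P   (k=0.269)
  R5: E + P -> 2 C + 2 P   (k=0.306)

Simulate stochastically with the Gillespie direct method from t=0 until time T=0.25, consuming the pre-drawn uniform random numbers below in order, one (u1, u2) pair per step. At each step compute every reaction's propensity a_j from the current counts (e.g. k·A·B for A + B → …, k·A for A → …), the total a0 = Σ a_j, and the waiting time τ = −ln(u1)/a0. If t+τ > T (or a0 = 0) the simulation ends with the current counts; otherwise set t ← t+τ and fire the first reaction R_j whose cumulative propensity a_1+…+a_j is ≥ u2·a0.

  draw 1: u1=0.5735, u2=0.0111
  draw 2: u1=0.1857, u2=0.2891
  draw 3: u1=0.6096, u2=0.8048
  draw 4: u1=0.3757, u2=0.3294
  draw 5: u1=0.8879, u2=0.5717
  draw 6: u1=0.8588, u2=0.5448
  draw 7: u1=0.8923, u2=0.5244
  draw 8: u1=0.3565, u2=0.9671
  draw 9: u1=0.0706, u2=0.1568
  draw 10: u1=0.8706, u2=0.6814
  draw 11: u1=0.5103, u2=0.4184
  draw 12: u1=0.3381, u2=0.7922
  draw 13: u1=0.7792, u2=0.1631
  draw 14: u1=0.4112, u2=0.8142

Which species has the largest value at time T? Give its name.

t=0.000: E=6 C=6 P=9
Draw 1: a1=23.004, a2=19.224, a3=2.160, a4=1.614, a5=16.524, a0=62.526; τ=−ln(0.5735)/62.526=0.009 → t=0.009; u2·a0=0.0111·62.526=0.694 ≤ a1=23.004 → R1 fires; E=6 C=6 P=8
Draw 2: a1=20.448, a2=17.088, a3=2.160, a4=1.614, a5=14.688, a0=55.998; τ=−ln(0.1857)/55.998=0.030 → t=0.039; u2·a0=0.2891·55.998=16.189 ≤ a1=20.448 → R1 fires; E=6 C=6 P=7
Draw 3: a1=17.892, a2=14.952, a3=2.160, a4=1.614, a5=12.852, a0=49.470; τ=−ln(0.6096)/49.470=0.010 → t=0.049; u2·a0=0.8048·49.470=39.813; a1+…+a4=36.618 < 39.813 ≤ a1+…+a5=49.470 → R5 fires; E=5 C=8 P=8
Draw 4: a1=27.264, a2=14.240, a3=2.400, a4=2.152, a5=12.240, a0=58.296; τ=−ln(0.3757)/58.296=0.017 → t=0.066; u2·a0=0.3294·58.296=19.203 ≤ a1=27.264 → R1 fires; E=5 C=8 P=7
Draw 5: a1=23.856, a2=12.460, a3=2.400, a4=2.152, a5=10.710, a0=51.578; τ=−ln(0.8879)/51.578=0.002 → t=0.068; u2·a0=0.5717·51.578=29.487; a1=23.856 < 29.487 ≤ a1+a2=36.316 → R2 fires; E=4 C=8 P=7
Draw 6: a1=23.856, a2=9.968, a3=1.920, a4=2.152, a5=8.568, a0=46.464; τ=−ln(0.8588)/46.464=0.003 → t=0.071; u2·a0=0.5448·46.464=25.314; a1=23.856 < 25.314 ≤ a1+a2=33.824 → R2 fires; E=3 C=8 P=7
Draw 7: a1=23.856, a2=7.476, a3=1.440, a4=2.152, a5=6.426, a0=41.350; τ=−ln(0.8923)/41.350=0.003 → t=0.074; u2·a0=0.5244·41.350=21.684 ≤ a1=23.856 → R1 fires; E=3 C=8 P=6
Draw 8: a1=20.448, a2=6.408, a3=1.440, a4=2.152, a5=5.508, a0=35.956; τ=−ln(0.3565)/35.956=0.029 → t=0.103; u2·a0=0.9671·35.956=34.773; a1+…+a4=30.448 < 34.773 ≤ a1+…+a5=35.956 → R5 fires; E=2 C=10 P=7
Draw 9: a1=29.820, a2=4.984, a3=1.200, a4=2.690, a5=4.284, a0=42.978; τ=−ln(0.0706)/42.978=0.062 → t=0.164; u2·a0=0.1568·42.978=6.739 ≤ a1=29.820 → R1 fires; E=2 C=10 P=6
Draw 10: a1=25.560, a2=4.272, a3=1.200, a4=2.690, a5=3.672, a0=37.394; τ=−ln(0.8706)/37.394=0.004 → t=0.168; u2·a0=0.6814·37.394=25.480 ≤ a1=25.560 → R1 fires; E=2 C=10 P=5
Draw 11: a1=21.300, a2=3.560, a3=1.200, a4=2.690, a5=3.060, a0=31.810; τ=−ln(0.5103)/31.810=0.021 → t=0.189; u2·a0=0.4184·31.810=13.309 ≤ a1=21.300 → R1 fires; E=2 C=10 P=4
Draw 12: a1=17.040, a2=2.848, a3=1.200, a4=2.690, a5=2.448, a0=26.226; τ=−ln(0.3381)/26.226=0.041 → t=0.231; u2·a0=0.7922·26.226=20.776; a1+a2=19.888 < 20.776 ≤ a1+…+a3=21.088 → R3 fires; E=3 C=9 P=4
Draw 13: a1=15.336, a2=4.272, a3=1.620, a4=2.421, a5=3.672, a0=27.321; τ=−ln(0.7792)/27.321=0.009 → t=0.240; u2·a0=0.1631·27.321=4.456 ≤ a1=15.336 → R1 fires; E=3 C=9 P=3
Draw 14: a1=11.502, a2=3.204, a3=1.620, a4=2.421, a5=2.754, a0=21.501; τ=−ln(0.4112)/21.501=0.041 → t=0.281 > T=0.25: stop.
At T=0.25: E=3 C=9 P=3; the largest is C.

Dominant species at T: C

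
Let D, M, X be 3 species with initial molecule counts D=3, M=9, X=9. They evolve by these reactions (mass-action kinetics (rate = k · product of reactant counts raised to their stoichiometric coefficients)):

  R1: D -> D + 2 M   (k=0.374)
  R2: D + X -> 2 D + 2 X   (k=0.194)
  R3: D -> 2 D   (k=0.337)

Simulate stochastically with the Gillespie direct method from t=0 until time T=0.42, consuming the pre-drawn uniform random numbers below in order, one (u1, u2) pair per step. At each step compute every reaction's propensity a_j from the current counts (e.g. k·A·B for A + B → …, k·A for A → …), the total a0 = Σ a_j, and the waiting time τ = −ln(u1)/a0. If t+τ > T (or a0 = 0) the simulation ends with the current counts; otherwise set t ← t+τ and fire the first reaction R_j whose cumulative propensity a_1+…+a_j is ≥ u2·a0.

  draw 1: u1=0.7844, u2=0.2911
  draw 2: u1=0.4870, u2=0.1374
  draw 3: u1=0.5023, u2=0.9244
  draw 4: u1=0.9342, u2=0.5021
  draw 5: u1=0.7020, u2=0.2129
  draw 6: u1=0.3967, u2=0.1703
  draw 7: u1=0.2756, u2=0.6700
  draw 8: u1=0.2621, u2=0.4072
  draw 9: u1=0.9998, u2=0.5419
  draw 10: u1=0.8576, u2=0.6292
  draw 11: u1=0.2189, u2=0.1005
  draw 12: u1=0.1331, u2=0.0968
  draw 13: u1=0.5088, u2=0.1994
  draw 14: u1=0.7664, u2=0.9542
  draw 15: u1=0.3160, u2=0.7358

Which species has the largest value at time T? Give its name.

Dominant species at T: X

t=0.000: D=3 M=9 X=9
Draw 1: a1=1.122, a2=5.238, a3=1.011, a0=7.371; τ=−ln(0.7844)/7.371=0.033 → t=0.033; u2·a0=0.2911·7.371=2.146; a1=1.122 < 2.146 ≤ a1+a2=6.360 → R2 fires; D=4 M=9 X=10
Draw 2: a1=1.496, a2=7.760, a3=1.348, a0=10.604; τ=−ln(0.4870)/10.604=0.068 → t=0.101; u2·a0=0.1374·10.604=1.457 ≤ a1=1.496 → R1 fires; D=4 M=11 X=10
Draw 3: a1=1.496, a2=7.760, a3=1.348, a0=10.604; τ=−ln(0.5023)/10.604=0.065 → t=0.166; u2·a0=0.9244·10.604=9.802; a1+a2=9.256 < 9.802 ≤ a1+…+a3=10.604 → R3 fires; D=5 M=11 X=10
Draw 4: a1=1.870, a2=9.700, a3=1.685, a0=13.255; τ=−ln(0.9342)/13.255=0.005 → t=0.171; u2·a0=0.5021·13.255=6.655; a1=1.870 < 6.655 ≤ a1+a2=11.570 → R2 fires; D=6 M=11 X=11
Draw 5: a1=2.244, a2=12.804, a3=2.022, a0=17.070; τ=−ln(0.7020)/17.070=0.021 → t=0.192; u2·a0=0.2129·17.070=3.634; a1=2.244 < 3.634 ≤ a1+a2=15.048 → R2 fires; D=7 M=11 X=12
Draw 6: a1=2.618, a2=16.296, a3=2.359, a0=21.273; τ=−ln(0.3967)/21.273=0.043 → t=0.235; u2·a0=0.1703·21.273=3.623; a1=2.618 < 3.623 ≤ a1+a2=18.914 → R2 fires; D=8 M=11 X=13
Draw 7: a1=2.992, a2=20.176, a3=2.696, a0=25.864; τ=−ln(0.2756)/25.864=0.050 → t=0.285; u2·a0=0.6700·25.864=17.329; a1=2.992 < 17.329 ≤ a1+a2=23.168 → R2 fires; D=9 M=11 X=14
Draw 8: a1=3.366, a2=24.444, a3=3.033, a0=30.843; τ=−ln(0.2621)/30.843=0.043 → t=0.328; u2·a0=0.4072·30.843=12.559; a1=3.366 < 12.559 ≤ a1+a2=27.810 → R2 fires; D=10 M=11 X=15
Draw 9: a1=3.740, a2=29.100, a3=3.370, a0=36.210; τ=−ln(0.9998)/36.210=0.000 → t=0.328; u2·a0=0.5419·36.210=19.622; a1=3.740 < 19.622 ≤ a1+a2=32.840 → R2 fires; D=11 M=11 X=16
Draw 10: a1=4.114, a2=34.144, a3=3.707, a0=41.965; τ=−ln(0.8576)/41.965=0.004 → t=0.332; u2·a0=0.6292·41.965=26.404; a1=4.114 < 26.404 ≤ a1+a2=38.258 → R2 fires; D=12 M=11 X=17
Draw 11: a1=4.488, a2=39.576, a3=4.044, a0=48.108; τ=−ln(0.2189)/48.108=0.032 → t=0.364; u2·a0=0.1005·48.108=4.835; a1=4.488 < 4.835 ≤ a1+a2=44.064 → R2 fires; D=13 M=11 X=18
Draw 12: a1=4.862, a2=45.396, a3=4.381, a0=54.639; τ=−ln(0.1331)/54.639=0.037 → t=0.400; u2·a0=0.0968·54.639=5.289; a1=4.862 < 5.289 ≤ a1+a2=50.258 → R2 fires; D=14 M=11 X=19
Draw 13: a1=5.236, a2=51.604, a3=4.718, a0=61.558; τ=−ln(0.5088)/61.558=0.011 → t=0.411; u2·a0=0.1994·61.558=12.275; a1=5.236 < 12.275 ≤ a1+a2=56.840 → R2 fires; D=15 M=11 X=20
Draw 14: a1=5.610, a2=58.200, a3=5.055, a0=68.865; τ=−ln(0.7664)/68.865=0.004 → t=0.415; u2·a0=0.9542·68.865=65.711; a1+a2=63.810 < 65.711 ≤ a1+…+a3=68.865 → R3 fires; D=16 M=11 X=20
Draw 15: a1=5.984, a2=62.080, a3=5.392, a0=73.456; τ=−ln(0.3160)/73.456=0.016 → t=0.431 > T=0.42: stop.
At T=0.42: D=16 M=11 X=20; the largest is X.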